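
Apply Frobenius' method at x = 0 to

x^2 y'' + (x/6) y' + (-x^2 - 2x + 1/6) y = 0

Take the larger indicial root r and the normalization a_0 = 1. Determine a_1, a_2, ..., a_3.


Write in Frobenius form y'' + (p(x)/x) y' + (q(x)/x^2) y = 0:
  p(x) = 1/6,  q(x) = -x^2 - 2x + 1/6.
Indicial equation: r(r-1) + (1/6) r + (1/6) = 0 -> roots r_1 = 1/2, r_2 = 1/3.
Take r = r_1 = 1/2. Let y(x) = x^r sum_{n>=0} a_n x^n with a_0 = 1.
Substitute y = x^r sum a_n x^n and match x^{r+n}. The recurrence is
  D(n) a_n - 2 a_{n-1} - 1 a_{n-2} = 0,  where D(n) = (r+n)(r+n-1) + (1/6)(r+n) + (1/6).
  a_n = [2 a_{n-1} + 1 a_{n-2}] / D(n).
Since the indicial polynomial factors as (r - r_1)(r - r_2), D(n) = (r_1 + n - r_1)(r_1 + n - r_2) = n(n + 1/6).
Evaluating step by step (a_0 = 1):
  n = 1: D(1) = 1(1 + 1/6) = 7/6; numerator = 2(1) = 2; a_1 = (2)/(7/6) = 12/7
  n = 2: D(2) = 2(2 + 1/6) = 13/3; numerator = 2(12/7) + 1(1) = 31/7; a_2 = (31/7)/(13/3) = 93/91
  n = 3: D(3) = 3(3 + 1/6) = 19/2; numerator = 2(93/91) + 1(12/7) = 342/91; a_3 = (342/91)/(19/2) = 36/91

r = 1/2; a_0 = 1; a_1 = 12/7; a_2 = 93/91; a_3 = 36/91


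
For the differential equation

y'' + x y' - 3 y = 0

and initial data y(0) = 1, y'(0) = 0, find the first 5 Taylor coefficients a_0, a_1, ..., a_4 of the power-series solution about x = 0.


Ansatz: y(x) = sum_{n>=0} a_n x^n, so y'(x) = sum_{n>=1} n a_n x^(n-1) and y''(x) = sum_{n>=2} n(n-1) a_n x^(n-2).
Substitute into P(x) y'' + Q(x) y' + R(x) y = 0 with P(x) = 1, Q(x) = x, R(x) = -3, and match powers of x.
Initial conditions: a_0 = 1, a_1 = 0.
Setting the coefficient of each power of x to zero and solving order by order (substituting the coefficients already found):
  x^0: 2 a_2 - 3 a_0 = 0  ->  2 a_2 = 3 a_0 = 3  ->  a_2 = 3/2
  x^1: 6 a_3 - 2 a_1 = 0  ->  6 a_3 = 2 a_1 = 0  ->  a_3 = 0
  x^2: 12 a_4 - a_2 = 0  ->  12 a_4 = a_2 = 3/2  ->  a_4 = 1/8
Truncated series: y(x) = 1 + (3/2) x^2 + (1/8) x^4 + O(x^5).

a_0 = 1; a_1 = 0; a_2 = 3/2; a_3 = 0; a_4 = 1/8


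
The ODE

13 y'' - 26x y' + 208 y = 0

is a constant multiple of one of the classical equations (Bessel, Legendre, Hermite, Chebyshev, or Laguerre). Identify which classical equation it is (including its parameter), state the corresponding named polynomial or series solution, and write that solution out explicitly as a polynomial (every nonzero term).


All three coefficients share the factor 13; dividing through by 13 gives  y'' - 2x y' + 16 y = 0.
This matches the Hermite equation y'' - 2x y' + 2n y = 0 with 2n = 16, so n = 8; the polynomial solution is H_8(x).
With y = sum_k a_k x^k, matching x^k gives (k+2)(k+1) a_{k+2} = 2(k - n) a_k = 2(k - 8) a_k. The right side vanishes at k = 8, so the series with the parity of 8 terminates at degree 8.
Standard normalization: leading coefficient of H_n is 2^n, so a_8 = 2^8 = 256. Work downward with a_k = (k+1)(k+2) a_{k+2} / (2(k - n)):
  a_6 = (7)(8)(256) / (2(6 - 8)) = 14336/(-4) = -3584
  a_4 = (5)(6)(-3584) / (2(4 - 8)) = -107520/(-8) = 13440
  a_2 = (3)(4)(13440) / (2(2 - 8)) = 161280/(-12) = -13440
  a_0 = (1)(2)(-13440) / (2(0 - 8)) = -26880/(-16) = 1680
Hence H_8(x) = 256 x^8 - 3584 x^6 + 13440 x^4 - 13440 x^2 + 1680.

H_8(x); series = 256 x^8 - 3584 x^6 + 13440 x^4 - 13440 x^2 + 1680


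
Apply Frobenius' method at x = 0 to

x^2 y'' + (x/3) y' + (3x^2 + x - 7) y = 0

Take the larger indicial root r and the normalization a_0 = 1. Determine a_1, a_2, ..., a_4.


Write in Frobenius form y'' + (p(x)/x) y' + (q(x)/x^2) y = 0:
  p(x) = 1/3,  q(x) = 3x^2 + x - 7.
Indicial equation: r(r-1) + (1/3) r + (-7) = 0 -> roots r_1 = 3, r_2 = -7/3.
Take r = r_1 = 3. Let y(x) = x^r sum_{n>=0} a_n x^n with a_0 = 1.
Substitute y = x^r sum a_n x^n and match x^{r+n}. The recurrence is
  D(n) a_n + 1 a_{n-1} + 3 a_{n-2} = 0,  where D(n) = (r+n)(r+n-1) + (1/3)(r+n) + (-7).
  a_n = [-1 a_{n-1} - 3 a_{n-2}] / D(n).
Since the indicial polynomial factors as (r - r_1)(r - r_2), D(n) = (r_1 + n - r_1)(r_1 + n - r_2) = n(n + 16/3).
Evaluating step by step (a_0 = 1):
  n = 1: D(1) = 1(1 + 16/3) = 19/3; numerator = -1(1) = -1; a_1 = (-1)/(19/3) = -3/19
  n = 2: D(2) = 2(2 + 16/3) = 44/3; numerator = -1(-3/19) - 3(1) = -54/19; a_2 = (-54/19)/(44/3) = -81/418
  n = 3: D(3) = 3(3 + 16/3) = 25; numerator = -1(-81/418) - 3(-3/19) = 279/418; a_3 = (279/418)/(25) = 279/10450
  n = 4: D(4) = 4(4 + 16/3) = 112/3; numerator = -1(279/10450) - 3(-81/418) = 2898/5225; a_4 = (2898/5225)/(112/3) = 621/41800

r = 3; a_0 = 1; a_1 = -3/19; a_2 = -81/418; a_3 = 279/10450; a_4 = 621/41800


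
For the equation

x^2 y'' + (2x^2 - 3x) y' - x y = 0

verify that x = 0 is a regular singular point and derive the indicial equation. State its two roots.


Divide by x^2 to reach normal form y'' + P_1(x) y' + P_2(x) y = 0 with P_1(x) = 2 - 3/x and P_2(x) = -1/x.
x = 0 is a singular point because the y'-coefficient 2 - 3/x has a pole at x = 0 and the y-coefficient -1/x has a pole at x = 0.
It is a regular singular point because x P_1(x) = p(x) = 2x - 3 and x^2 P_2(x) = q(x) = -x are polynomials, hence analytic at x = 0.
p(0) = -3,  q(0) = 0.
Indicial equation: r(r-1) + p(0) r + q(0) = 0, i.e. r^2 + (p(0) - 1) r + q(0) = 0, i.e. r^2 - 4 r = 0.
Discriminant: (-4)^2 - 4(0) = 16, so r = (4 ± 4)/2.
Solving: r_1 = 4, r_2 = 0.

indicial: r^2 - 4 r = 0; roots r_1 = 4, r_2 = 0


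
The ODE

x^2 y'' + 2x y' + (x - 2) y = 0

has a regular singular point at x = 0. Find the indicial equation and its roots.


Divide by x^2 to reach normal form y'' + P_1(x) y' + P_2(x) y = 0 with P_1(x) = 2/x and P_2(x) = 1/x - 2/x^2.
x = 0 is a singular point because the y'-coefficient 2/x has a pole at x = 0 and the y-coefficient 1/x - 2/x^2 has a pole at x = 0.
It is a regular singular point because x P_1(x) = p(x) = 2 and x^2 P_2(x) = q(x) = x - 2 are polynomials, hence analytic at x = 0.
p(0) = 2,  q(0) = -2.
Indicial equation: r(r-1) + p(0) r + q(0) = 0, i.e. r^2 + (p(0) - 1) r + q(0) = 0, i.e. r^2 + 1 r - 2 = 0.
Discriminant: (1)^2 - 4(-2) = 9, so r = (-1 ± 3)/2.
Solving: r_1 = 1, r_2 = -2.

indicial: r^2 + 1 r - 2 = 0; roots r_1 = 1, r_2 = -2


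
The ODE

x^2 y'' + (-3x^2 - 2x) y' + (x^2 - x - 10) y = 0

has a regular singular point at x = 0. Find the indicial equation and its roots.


Divide by x^2 to reach normal form y'' + P_1(x) y' + P_2(x) y = 0 with P_1(x) = -3 - 2/x and P_2(x) = 1 - 1/x - 10/x^2.
x = 0 is a singular point because the y'-coefficient -3 - 2/x has a pole at x = 0 and the y-coefficient 1 - 1/x - 10/x^2 has a pole at x = 0.
It is a regular singular point because x P_1(x) = p(x) = -3x - 2 and x^2 P_2(x) = q(x) = x^2 - x - 10 are polynomials, hence analytic at x = 0.
p(0) = -2,  q(0) = -10.
Indicial equation: r(r-1) + p(0) r + q(0) = 0, i.e. r^2 + (p(0) - 1) r + q(0) = 0, i.e. r^2 - 3 r - 10 = 0.
Discriminant: (-3)^2 - 4(-10) = 49, so r = (3 ± 7)/2.
Solving: r_1 = 5, r_2 = -2.

indicial: r^2 - 3 r - 10 = 0; roots r_1 = 5, r_2 = -2


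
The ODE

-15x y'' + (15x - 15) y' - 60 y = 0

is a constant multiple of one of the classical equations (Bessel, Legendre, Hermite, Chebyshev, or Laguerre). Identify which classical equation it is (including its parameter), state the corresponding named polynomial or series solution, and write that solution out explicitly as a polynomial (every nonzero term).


All three coefficients share the factor -15; dividing through by -15 gives  x y'' + (1 - x) y' + 4 y = 0.
This matches the Laguerre equation x y'' + (1 - x) y' + n y = 0 with n = 4; the polynomial solution is L_4(x).
With y = sum_k a_k x^k, matching x^k gives (k+1)k a_{k+1} + (k+1) a_{k+1} - k a_k + n a_k = 0, i.e. (k+1)^2 a_{k+1} = (k - n) a_k = (k - 4) a_k. The right side vanishes at k = 4, so the series terminates at degree 4.
Standard normalization L_n(0) = 1 gives a_0 = 1. Work upward with a_{k+1} = (k - 4) a_k / (k+1)^2:
  a_1 = (0 - 4)(1) / 1^2 = -4/1 = -4
  a_2 = (1 - 4)(-4) / 2^2 = 12/4 = 3
  a_3 = (2 - 4)(3) / 3^2 = -6/9 = -2/3
  a_4 = (3 - 4)(-2/3) / 4^2 = (2/3)/16 = 1/24
Hence L_4(x) = x^4/24 - 2 x^3/3 + 3 x^2 - 4 x + 1.

L_4(x); series = x^4/24 - 2 x^3/3 + 3 x^2 - 4 x + 1


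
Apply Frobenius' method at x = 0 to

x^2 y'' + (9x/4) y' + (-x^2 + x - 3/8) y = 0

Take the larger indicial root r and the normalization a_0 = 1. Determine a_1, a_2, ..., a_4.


Write in Frobenius form y'' + (p(x)/x) y' + (q(x)/x^2) y = 0:
  p(x) = 9/4,  q(x) = -x^2 + x - 3/8.
Indicial equation: r(r-1) + (9/4) r + (-3/8) = 0 -> roots r_1 = 1/4, r_2 = -3/2.
Take r = r_1 = 1/4. Let y(x) = x^r sum_{n>=0} a_n x^n with a_0 = 1.
Substitute y = x^r sum a_n x^n and match x^{r+n}. The recurrence is
  D(n) a_n + 1 a_{n-1} - 1 a_{n-2} = 0,  where D(n) = (r+n)(r+n-1) + (9/4)(r+n) + (-3/8).
  a_n = [-1 a_{n-1} + 1 a_{n-2}] / D(n).
Since the indicial polynomial factors as (r - r_1)(r - r_2), D(n) = (r_1 + n - r_1)(r_1 + n - r_2) = n(n + 7/4).
Evaluating step by step (a_0 = 1):
  n = 1: D(1) = 1(1 + 7/4) = 11/4; numerator = -1(1) = -1; a_1 = (-1)/(11/4) = -4/11
  n = 2: D(2) = 2(2 + 7/4) = 15/2; numerator = -1(-4/11) + 1(1) = 15/11; a_2 = (15/11)/(15/2) = 2/11
  n = 3: D(3) = 3(3 + 7/4) = 57/4; numerator = -1(2/11) + 1(-4/11) = -6/11; a_3 = (-6/11)/(57/4) = -8/209
  n = 4: D(4) = 4(4 + 7/4) = 23; numerator = -1(-8/209) + 1(2/11) = 46/209; a_4 = (46/209)/(23) = 2/209

r = 1/4; a_0 = 1; a_1 = -4/11; a_2 = 2/11; a_3 = -8/209; a_4 = 2/209


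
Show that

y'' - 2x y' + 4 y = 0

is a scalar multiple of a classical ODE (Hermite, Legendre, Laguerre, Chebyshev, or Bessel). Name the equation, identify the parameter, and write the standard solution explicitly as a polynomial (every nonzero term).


The equation is already in a standard form:  y'' - 2x y' + 4 y = 0.
This matches the Hermite equation y'' - 2x y' + 2n y = 0 with 2n = 4, so n = 2; the polynomial solution is H_2(x).
With y = sum_k a_k x^k, matching x^k gives (k+2)(k+1) a_{k+2} = 2(k - n) a_k = 2(k - 2) a_k. The right side vanishes at k = 2, so the series with the parity of 2 terminates at degree 2.
Standard normalization: leading coefficient of H_n is 2^n, so a_2 = 2^2 = 4. Work downward with a_k = (k+1)(k+2) a_{k+2} / (2(k - n)):
  a_0 = (1)(2)(4) / (2(0 - 2)) = 8/(-4) = -2
Hence H_2(x) = 4 x^2 - 2.

H_2(x); series = 4 x^2 - 2


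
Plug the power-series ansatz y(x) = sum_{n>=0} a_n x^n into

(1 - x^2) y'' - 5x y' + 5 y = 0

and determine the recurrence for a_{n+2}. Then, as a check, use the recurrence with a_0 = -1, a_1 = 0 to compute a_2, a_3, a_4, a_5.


Substitute y = sum_n a_n x^n.
(1 - 1 x^2) y'' contributes (n+2)(n+1) a_{n+2} - n(n-1) a_n at x^n.
-5 x y'(x) contributes -5 n a_n at x^n.
5 y(x) contributes 5 a_n at x^n.
Matching x^n: (n+2)(n+1) a_{n+2} + (-n(n-1) - 5 n + 5) a_n = 0.
Thus a_{n+2} = (n(n-1) + 5 n - 5) / ((n+1)(n+2)) * a_n.

Check with a_0 = -1, a_1 = 0 (apply the recurrence for n = 0, 1, 2, 3): a_0 = -1, a_1 = 0, a_2 = 5/2, a_3 = 0, a_4 = 35/24, a_5 = 0.

a_(n+2) = (n(n-1) + 5 n - 5) / ((n+1)(n+2)) * a_n; check: a_0 = -1, a_1 = 0, a_2 = 5/2, a_3 = 0, a_4 = 35/24, a_5 = 0


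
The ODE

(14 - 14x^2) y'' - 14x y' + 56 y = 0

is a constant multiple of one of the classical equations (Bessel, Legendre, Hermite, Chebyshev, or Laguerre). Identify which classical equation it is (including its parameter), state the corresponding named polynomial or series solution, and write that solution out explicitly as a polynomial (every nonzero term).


All three coefficients share the factor 14; dividing through by 14 gives  (1 - x^2) y'' - x y' + 4 y = 0.
This matches the Chebyshev equation (1 - x^2) y'' - x y' + n^2 y = 0 (note the -x y' term, not -2x y') with n^2 = 4, so n = 2; the polynomial solution is T_2(x).
With y = sum_k a_k x^k, matching x^k gives (k+2)(k+1) a_{k+2} = (k^2 - n^2) a_k = (k - 2)(k + 2) a_k. The right side vanishes at k = 2, so the series with the parity of 2 terminates at degree 2.
Standard normalization: leading coefficient of T_n is 2^(n-1), so a_2 = 2^1 = 2. Work downward with a_k = (k+1)(k+2) a_{k+2} / ((k - 2)(k + 2)):
  a_0 = (1)(2)(2) / ((0 - 2)(0 + 2)) = 4/(-4) = -1
Hence T_2(x) = 2 x^2 - 1.

T_2(x); series = 2 x^2 - 1


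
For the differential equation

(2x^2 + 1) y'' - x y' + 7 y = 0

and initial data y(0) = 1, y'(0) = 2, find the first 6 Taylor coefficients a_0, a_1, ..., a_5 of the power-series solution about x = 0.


Ansatz: y(x) = sum_{n>=0} a_n x^n, so y'(x) = sum_{n>=1} n a_n x^(n-1) and y''(x) = sum_{n>=2} n(n-1) a_n x^(n-2).
Substitute into P(x) y'' + Q(x) y' + R(x) y = 0 with P(x) = 2x^2 + 1, Q(x) = -x, R(x) = 7, and match powers of x.
Initial conditions: a_0 = 1, a_1 = 2.
Setting the coefficient of each power of x to zero and solving order by order (substituting the coefficients already found):
  x^0: 2 a_2 + 7 a_0 = 0  ->  2 a_2 = -7 a_0 = -7  ->  a_2 = -7/2
  x^1: 6 a_3 + 6 a_1 = 0  ->  6 a_3 = -6 a_1 = -12  ->  a_3 = -2
  x^2: 12 a_4 + 9 a_2 = 0  ->  12 a_4 = -9 a_2 = 63/2  ->  a_4 = 21/8
  x^3: 20 a_5 + 16 a_3 = 0  ->  20 a_5 = -16 a_3 = 32  ->  a_5 = 8/5
Truncated series: y(x) = 1 + 2 x - (7/2) x^2 - 2 x^3 + (21/8) x^4 + (8/5) x^5 + O(x^6).

a_0 = 1; a_1 = 2; a_2 = -7/2; a_3 = -2; a_4 = 21/8; a_5 = 8/5


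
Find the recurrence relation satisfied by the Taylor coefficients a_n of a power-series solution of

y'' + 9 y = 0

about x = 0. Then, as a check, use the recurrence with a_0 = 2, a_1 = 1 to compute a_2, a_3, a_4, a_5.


Substitute y = sum_n a_n x^n into y'' + (const) y = 0.
y''(x) = sum_{n>=0} (n+2)(n+1) a_{n+2} x^n.
The ODE becomes sum_n [(n+2)(n+1) a_{n+2} + 9 a_n] x^n = 0.
Setting each coefficient to zero gives the recurrence:
  (n+2)(n+1) a_{n+2} + 9 a_n = 0,
  a_{n+2} = -9 / ((n+1)(n+2)) a_n.

Check with a_0 = 2, a_1 = 1 (apply the recurrence for n = 0, 1, 2, 3): a_0 = 2, a_1 = 1, a_2 = -9, a_3 = -3/2, a_4 = 27/4, a_5 = 27/40.

a_{n+2} = -9/((n+1)(n+2)) * a_n; check: a_0 = 2, a_1 = 1, a_2 = -9, a_3 = -3/2, a_4 = 27/4, a_5 = 27/40


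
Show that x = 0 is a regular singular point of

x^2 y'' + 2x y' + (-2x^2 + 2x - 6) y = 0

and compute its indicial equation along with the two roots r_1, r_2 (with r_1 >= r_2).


Divide by x^2 to reach normal form y'' + P_1(x) y' + P_2(x) y = 0 with P_1(x) = 2/x and P_2(x) = -2 + 2/x - 6/x^2.
x = 0 is a singular point because the y'-coefficient 2/x has a pole at x = 0 and the y-coefficient -2 + 2/x - 6/x^2 has a pole at x = 0.
It is a regular singular point because x P_1(x) = p(x) = 2 and x^2 P_2(x) = q(x) = -2x^2 + 2x - 6 are polynomials, hence analytic at x = 0.
p(0) = 2,  q(0) = -6.
Indicial equation: r(r-1) + p(0) r + q(0) = 0, i.e. r^2 + (p(0) - 1) r + q(0) = 0, i.e. r^2 + 1 r - 6 = 0.
Discriminant: (1)^2 - 4(-6) = 25, so r = (-1 ± 5)/2.
Solving: r_1 = 2, r_2 = -3.

indicial: r^2 + 1 r - 6 = 0; roots r_1 = 2, r_2 = -3


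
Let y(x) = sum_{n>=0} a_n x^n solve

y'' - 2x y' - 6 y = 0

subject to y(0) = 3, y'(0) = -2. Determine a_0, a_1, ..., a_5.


Ansatz: y(x) = sum_{n>=0} a_n x^n, so y'(x) = sum_{n>=1} n a_n x^(n-1) and y''(x) = sum_{n>=2} n(n-1) a_n x^(n-2).
Substitute into P(x) y'' + Q(x) y' + R(x) y = 0 with P(x) = 1, Q(x) = -2x, R(x) = -6, and match powers of x.
Initial conditions: a_0 = 3, a_1 = -2.
Setting the coefficient of each power of x to zero and solving order by order (substituting the coefficients already found):
  x^0: 2 a_2 - 6 a_0 = 0  ->  2 a_2 = 6 a_0 = 18  ->  a_2 = 9
  x^1: 6 a_3 - 8 a_1 = 0  ->  6 a_3 = 8 a_1 = -16  ->  a_3 = -8/3
  x^2: 12 a_4 - 10 a_2 = 0  ->  12 a_4 = 10 a_2 = 90  ->  a_4 = 15/2
  x^3: 20 a_5 - 12 a_3 = 0  ->  20 a_5 = 12 a_3 = -32  ->  a_5 = -8/5
Truncated series: y(x) = 3 - 2 x + 9 x^2 - (8/3) x^3 + (15/2) x^4 - (8/5) x^5 + O(x^6).

a_0 = 3; a_1 = -2; a_2 = 9; a_3 = -8/3; a_4 = 15/2; a_5 = -8/5


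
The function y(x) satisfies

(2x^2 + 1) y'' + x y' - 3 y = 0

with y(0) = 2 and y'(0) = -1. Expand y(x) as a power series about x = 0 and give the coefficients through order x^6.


Ansatz: y(x) = sum_{n>=0} a_n x^n, so y'(x) = sum_{n>=1} n a_n x^(n-1) and y''(x) = sum_{n>=2} n(n-1) a_n x^(n-2).
Substitute into P(x) y'' + Q(x) y' + R(x) y = 0 with P(x) = 2x^2 + 1, Q(x) = x, R(x) = -3, and match powers of x.
Initial conditions: a_0 = 2, a_1 = -1.
Setting the coefficient of each power of x to zero and solving order by order (substituting the coefficients already found):
  x^0: 2 a_2 - 3 a_0 = 0  ->  2 a_2 = 3 a_0 = 6  ->  a_2 = 3
  x^1: 6 a_3 - 2 a_1 = 0  ->  6 a_3 = 2 a_1 = -2  ->  a_3 = -1/3
  x^2: 12 a_4 + 3 a_2 = 0  ->  12 a_4 = -3 a_2 = -9  ->  a_4 = -3/4
  x^3: 20 a_5 + 12 a_3 = 0  ->  20 a_5 = -12 a_3 = 4  ->  a_5 = 1/5
  x^4: 30 a_6 + 25 a_4 = 0  ->  30 a_6 = -25 a_4 = 75/4  ->  a_6 = 5/8
Truncated series: y(x) = 2 - x + 3 x^2 - (1/3) x^3 - (3/4) x^4 + (1/5) x^5 + (5/8) x^6 + O(x^7).

a_0 = 2; a_1 = -1; a_2 = 3; a_3 = -1/3; a_4 = -3/4; a_5 = 1/5; a_6 = 5/8


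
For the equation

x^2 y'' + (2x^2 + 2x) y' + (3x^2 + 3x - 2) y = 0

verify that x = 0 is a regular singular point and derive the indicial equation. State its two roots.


Divide by x^2 to reach normal form y'' + P_1(x) y' + P_2(x) y = 0 with P_1(x) = 2 + 2/x and P_2(x) = 3 + 3/x - 2/x^2.
x = 0 is a singular point because the y'-coefficient 2 + 2/x has a pole at x = 0 and the y-coefficient 3 + 3/x - 2/x^2 has a pole at x = 0.
It is a regular singular point because x P_1(x) = p(x) = 2x + 2 and x^2 P_2(x) = q(x) = 3x^2 + 3x - 2 are polynomials, hence analytic at x = 0.
p(0) = 2,  q(0) = -2.
Indicial equation: r(r-1) + p(0) r + q(0) = 0, i.e. r^2 + (p(0) - 1) r + q(0) = 0, i.e. r^2 + 1 r - 2 = 0.
Discriminant: (1)^2 - 4(-2) = 9, so r = (-1 ± 3)/2.
Solving: r_1 = 1, r_2 = -2.

indicial: r^2 + 1 r - 2 = 0; roots r_1 = 1, r_2 = -2


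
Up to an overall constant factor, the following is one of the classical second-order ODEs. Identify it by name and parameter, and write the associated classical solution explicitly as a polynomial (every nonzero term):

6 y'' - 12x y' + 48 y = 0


All three coefficients share the factor 6; dividing through by 6 gives  y'' - 2x y' + 8 y = 0.
This matches the Hermite equation y'' - 2x y' + 2n y = 0 with 2n = 8, so n = 4; the polynomial solution is H_4(x).
With y = sum_k a_k x^k, matching x^k gives (k+2)(k+1) a_{k+2} = 2(k - n) a_k = 2(k - 4) a_k. The right side vanishes at k = 4, so the series with the parity of 4 terminates at degree 4.
Standard normalization: leading coefficient of H_n is 2^n, so a_4 = 2^4 = 16. Work downward with a_k = (k+1)(k+2) a_{k+2} / (2(k - n)):
  a_2 = (3)(4)(16) / (2(2 - 4)) = 192/(-4) = -48
  a_0 = (1)(2)(-48) / (2(0 - 4)) = -96/(-8) = 12
Hence H_4(x) = 16 x^4 - 48 x^2 + 12.

H_4(x); series = 16 x^4 - 48 x^2 + 12


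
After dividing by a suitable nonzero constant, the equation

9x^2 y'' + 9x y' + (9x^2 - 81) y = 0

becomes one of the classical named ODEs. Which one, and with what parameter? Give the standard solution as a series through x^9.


All three coefficients share the factor 9; dividing through by 9 gives  x^2 y'' + x y' + (x^2 - 9) y = 0.
This matches the Bessel equation x^2 y'' + x y' + (x^2 - nu^2) y = 0 with nu^2 = 9, so nu = 3; the solution bounded at x = 0 is J_3(x).
Frobenius at x = 0: indicial roots ±nu; for r = nu the recurrence k(k + 2nu) c_k = -c_{k-2} gives the standard series J_nu(x) = sum_{k>=0} (-1)^k / (k! (k+nu)!) (x/2)^(2k+nu). Evaluate the first 4 terms:
  k = 0: (-1)^0 / (0! * 3! * 2^3) x^3 = 1/(1*6*8) x^3 = (1/48) x^3
  k = 1: (-1)^1 / (1! * 4! * 2^5) x^5 = -1/(1*24*32) x^5 = (-1/768) x^5
  k = 2: (-1)^2 / (2! * 5! * 2^7) x^7 = 1/(2*120*128) x^7 = (1/30720) x^7
  k = 3: (-1)^3 / (3! * 6! * 2^9) x^9 = -1/(6*720*512) x^9 = (-1/2211840) x^9
Hence J_3(x) = -x^9/2211840 + x^7/30720 - x^5/768 + x^3/48 + ....

J_3(x); series = -x^9/2211840 + x^7/30720 - x^5/768 + x^3/48


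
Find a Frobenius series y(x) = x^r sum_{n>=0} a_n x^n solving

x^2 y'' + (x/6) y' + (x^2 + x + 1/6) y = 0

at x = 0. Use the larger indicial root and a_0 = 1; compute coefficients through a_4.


Write in Frobenius form y'' + (p(x)/x) y' + (q(x)/x^2) y = 0:
  p(x) = 1/6,  q(x) = x^2 + x + 1/6.
Indicial equation: r(r-1) + (1/6) r + (1/6) = 0 -> roots r_1 = 1/2, r_2 = 1/3.
Take r = r_1 = 1/2. Let y(x) = x^r sum_{n>=0} a_n x^n with a_0 = 1.
Substitute y = x^r sum a_n x^n and match x^{r+n}. The recurrence is
  D(n) a_n + 1 a_{n-1} + 1 a_{n-2} = 0,  where D(n) = (r+n)(r+n-1) + (1/6)(r+n) + (1/6).
  a_n = [-1 a_{n-1} - 1 a_{n-2}] / D(n).
Since the indicial polynomial factors as (r - r_1)(r - r_2), D(n) = (r_1 + n - r_1)(r_1 + n - r_2) = n(n + 1/6).
Evaluating step by step (a_0 = 1):
  n = 1: D(1) = 1(1 + 1/6) = 7/6; numerator = -1(1) = -1; a_1 = (-1)/(7/6) = -6/7
  n = 2: D(2) = 2(2 + 1/6) = 13/3; numerator = -1(-6/7) - 1(1) = -1/7; a_2 = (-1/7)/(13/3) = -3/91
  n = 3: D(3) = 3(3 + 1/6) = 19/2; numerator = -1(-3/91) - 1(-6/7) = 81/91; a_3 = (81/91)/(19/2) = 162/1729
  n = 4: D(4) = 4(4 + 1/6) = 50/3; numerator = -1(162/1729) - 1(-3/91) = -15/247; a_4 = (-15/247)/(50/3) = -9/2470

r = 1/2; a_0 = 1; a_1 = -6/7; a_2 = -3/91; a_3 = 162/1729; a_4 = -9/2470


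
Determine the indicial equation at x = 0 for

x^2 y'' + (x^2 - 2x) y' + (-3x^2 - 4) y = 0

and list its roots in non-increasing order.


Divide by x^2 to reach normal form y'' + P_1(x) y' + P_2(x) y = 0 with P_1(x) = 1 - 2/x and P_2(x) = -3 - 4/x^2.
x = 0 is a singular point because the y'-coefficient 1 - 2/x has a pole at x = 0 and the y-coefficient -3 - 4/x^2 has a pole at x = 0.
It is a regular singular point because x P_1(x) = p(x) = x - 2 and x^2 P_2(x) = q(x) = -3x^2 - 4 are polynomials, hence analytic at x = 0.
p(0) = -2,  q(0) = -4.
Indicial equation: r(r-1) + p(0) r + q(0) = 0, i.e. r^2 + (p(0) - 1) r + q(0) = 0, i.e. r^2 - 3 r - 4 = 0.
Discriminant: (-3)^2 - 4(-4) = 25, so r = (3 ± 5)/2.
Solving: r_1 = 4, r_2 = -1.

indicial: r^2 - 3 r - 4 = 0; roots r_1 = 4, r_2 = -1


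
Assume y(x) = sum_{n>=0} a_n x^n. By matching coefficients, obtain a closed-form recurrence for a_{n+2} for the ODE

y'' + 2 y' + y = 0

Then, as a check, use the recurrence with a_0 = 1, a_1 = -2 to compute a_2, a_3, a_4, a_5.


Substitute y = sum_n a_n x^n.
y''(x) has coefficient (n+2)(n+1) a_{n+2} at x^n;
2 y'(x) has coefficient 2 (n+1) a_{n+1} at x^n;
y(x) has coefficient 1 a_n at x^n.
Matching x^n: (n+2)(n+1) a_{n+2} + 2 (n+1) a_{n+1} + 1 a_n = 0.
Thus a_{n+2} = [-2 (n+1) a_{n+1} - 1 a_n] / ((n+1)(n+2)).

Check with a_0 = 1, a_1 = -2 (apply the recurrence for n = 0, 1, 2, 3): a_0 = 1, a_1 = -2, a_2 = 3/2, a_3 = -2/3, a_4 = 5/24, a_5 = -1/20.

a_(n+2) = [-2 (n+1) a_(n+1) - 1 a_n] / ((n+1)(n+2)); check: a_0 = 1, a_1 = -2, a_2 = 3/2, a_3 = -2/3, a_4 = 5/24, a_5 = -1/20


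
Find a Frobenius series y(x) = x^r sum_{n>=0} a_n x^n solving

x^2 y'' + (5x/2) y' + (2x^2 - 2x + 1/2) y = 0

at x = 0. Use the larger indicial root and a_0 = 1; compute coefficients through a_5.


Write in Frobenius form y'' + (p(x)/x) y' + (q(x)/x^2) y = 0:
  p(x) = 5/2,  q(x) = 2x^2 - 2x + 1/2.
Indicial equation: r(r-1) + (5/2) r + (1/2) = 0 -> roots r_1 = -1/2, r_2 = -1.
Take r = r_1 = -1/2. Let y(x) = x^r sum_{n>=0} a_n x^n with a_0 = 1.
Substitute y = x^r sum a_n x^n and match x^{r+n}. The recurrence is
  D(n) a_n - 2 a_{n-1} + 2 a_{n-2} = 0,  where D(n) = (r+n)(r+n-1) + (5/2)(r+n) + (1/2).
  a_n = [2 a_{n-1} - 2 a_{n-2}] / D(n).
Since the indicial polynomial factors as (r - r_1)(r - r_2), D(n) = (r_1 + n - r_1)(r_1 + n - r_2) = n(n + 1/2).
Evaluating step by step (a_0 = 1):
  n = 1: D(1) = 1(1 + 1/2) = 3/2; numerator = 2(1) = 2; a_1 = (2)/(3/2) = 4/3
  n = 2: D(2) = 2(2 + 1/2) = 5; numerator = 2(4/3) - 2(1) = 2/3; a_2 = (2/3)/(5) = 2/15
  n = 3: D(3) = 3(3 + 1/2) = 21/2; numerator = 2(2/15) - 2(4/3) = -12/5; a_3 = (-12/5)/(21/2) = -8/35
  n = 4: D(4) = 4(4 + 1/2) = 18; numerator = 2(-8/35) - 2(2/15) = -76/105; a_4 = (-76/105)/(18) = -38/945
  n = 5: D(5) = 5(5 + 1/2) = 55/2; numerator = 2(-38/945) - 2(-8/35) = 356/945; a_5 = (356/945)/(55/2) = 712/51975

r = -1/2; a_0 = 1; a_1 = 4/3; a_2 = 2/15; a_3 = -8/35; a_4 = -38/945; a_5 = 712/51975


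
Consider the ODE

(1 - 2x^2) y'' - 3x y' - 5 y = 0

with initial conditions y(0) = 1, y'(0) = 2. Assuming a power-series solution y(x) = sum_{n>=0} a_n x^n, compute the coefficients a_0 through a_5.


Ansatz: y(x) = sum_{n>=0} a_n x^n, so y'(x) = sum_{n>=1} n a_n x^(n-1) and y''(x) = sum_{n>=2} n(n-1) a_n x^(n-2).
Substitute into P(x) y'' + Q(x) y' + R(x) y = 0 with P(x) = 1 - 2x^2, Q(x) = -3x, R(x) = -5, and match powers of x.
Initial conditions: a_0 = 1, a_1 = 2.
Setting the coefficient of each power of x to zero and solving order by order (substituting the coefficients already found):
  x^0: 2 a_2 - 5 a_0 = 0  ->  2 a_2 = 5 a_0 = 5  ->  a_2 = 5/2
  x^1: 6 a_3 - 8 a_1 = 0  ->  6 a_3 = 8 a_1 = 16  ->  a_3 = 8/3
  x^2: 12 a_4 - 15 a_2 = 0  ->  12 a_4 = 15 a_2 = 75/2  ->  a_4 = 25/8
  x^3: 20 a_5 - 26 a_3 = 0  ->  20 a_5 = 26 a_3 = 208/3  ->  a_5 = 52/15
Truncated series: y(x) = 1 + 2 x + (5/2) x^2 + (8/3) x^3 + (25/8) x^4 + (52/15) x^5 + O(x^6).

a_0 = 1; a_1 = 2; a_2 = 5/2; a_3 = 8/3; a_4 = 25/8; a_5 = 52/15


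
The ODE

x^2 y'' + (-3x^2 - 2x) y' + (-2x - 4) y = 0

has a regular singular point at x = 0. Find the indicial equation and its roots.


Divide by x^2 to reach normal form y'' + P_1(x) y' + P_2(x) y = 0 with P_1(x) = -3 - 2/x and P_2(x) = -2/x - 4/x^2.
x = 0 is a singular point because the y'-coefficient -3 - 2/x has a pole at x = 0 and the y-coefficient -2/x - 4/x^2 has a pole at x = 0.
It is a regular singular point because x P_1(x) = p(x) = -3x - 2 and x^2 P_2(x) = q(x) = -2x - 4 are polynomials, hence analytic at x = 0.
p(0) = -2,  q(0) = -4.
Indicial equation: r(r-1) + p(0) r + q(0) = 0, i.e. r^2 + (p(0) - 1) r + q(0) = 0, i.e. r^2 - 3 r - 4 = 0.
Discriminant: (-3)^2 - 4(-4) = 25, so r = (3 ± 5)/2.
Solving: r_1 = 4, r_2 = -1.

indicial: r^2 - 3 r - 4 = 0; roots r_1 = 4, r_2 = -1


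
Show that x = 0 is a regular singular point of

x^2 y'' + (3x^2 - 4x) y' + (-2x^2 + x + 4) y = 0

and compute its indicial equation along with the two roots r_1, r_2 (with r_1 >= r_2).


Divide by x^2 to reach normal form y'' + P_1(x) y' + P_2(x) y = 0 with P_1(x) = 3 - 4/x and P_2(x) = -2 + 1/x + 4/x^2.
x = 0 is a singular point because the y'-coefficient 3 - 4/x has a pole at x = 0 and the y-coefficient -2 + 1/x + 4/x^2 has a pole at x = 0.
It is a regular singular point because x P_1(x) = p(x) = 3x - 4 and x^2 P_2(x) = q(x) = -2x^2 + x + 4 are polynomials, hence analytic at x = 0.
p(0) = -4,  q(0) = 4.
Indicial equation: r(r-1) + p(0) r + q(0) = 0, i.e. r^2 + (p(0) - 1) r + q(0) = 0, i.e. r^2 - 5 r + 4 = 0.
Discriminant: (-5)^2 - 4(4) = 9, so r = (5 ± 3)/2.
Solving: r_1 = 4, r_2 = 1.

indicial: r^2 - 5 r + 4 = 0; roots r_1 = 4, r_2 = 1


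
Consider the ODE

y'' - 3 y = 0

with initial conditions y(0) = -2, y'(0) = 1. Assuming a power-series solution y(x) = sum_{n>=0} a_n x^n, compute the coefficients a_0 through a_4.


Ansatz: y(x) = sum_{n>=0} a_n x^n, so y'(x) = sum_{n>=1} n a_n x^(n-1) and y''(x) = sum_{n>=2} n(n-1) a_n x^(n-2).
Substitute into P(x) y'' + Q(x) y' + R(x) y = 0 with P(x) = 1, Q(x) = 0, R(x) = -3, and match powers of x.
Initial conditions: a_0 = -2, a_1 = 1.
Setting the coefficient of each power of x to zero and solving order by order (substituting the coefficients already found):
  x^0: 2 a_2 - 3 a_0 = 0  ->  2 a_2 = 3 a_0 = -6  ->  a_2 = -3
  x^1: 6 a_3 - 3 a_1 = 0  ->  6 a_3 = 3 a_1 = 3  ->  a_3 = 1/2
  x^2: 12 a_4 - 3 a_2 = 0  ->  12 a_4 = 3 a_2 = -9  ->  a_4 = -3/4
Truncated series: y(x) = -2 + x - 3 x^2 + (1/2) x^3 - (3/4) x^4 + O(x^5).

a_0 = -2; a_1 = 1; a_2 = -3; a_3 = 1/2; a_4 = -3/4


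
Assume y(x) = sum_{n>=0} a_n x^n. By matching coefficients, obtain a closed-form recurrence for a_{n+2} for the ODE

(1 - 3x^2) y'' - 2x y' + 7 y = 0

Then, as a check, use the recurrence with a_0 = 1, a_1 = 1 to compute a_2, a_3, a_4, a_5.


Substitute y = sum_n a_n x^n.
(1 - 3 x^2) y'' contributes (n+2)(n+1) a_{n+2} - 3 n(n-1) a_n at x^n.
-2 x y'(x) contributes -2 n a_n at x^n.
7 y(x) contributes 7 a_n at x^n.
Matching x^n: (n+2)(n+1) a_{n+2} + (-3 n(n-1) - 2 n + 7) a_n = 0.
Thus a_{n+2} = (3 n(n-1) + 2 n - 7) / ((n+1)(n+2)) * a_n.

Check with a_0 = 1, a_1 = 1 (apply the recurrence for n = 0, 1, 2, 3): a_0 = 1, a_1 = 1, a_2 = -7/2, a_3 = -5/6, a_4 = -7/8, a_5 = -17/24.

a_(n+2) = (3 n(n-1) + 2 n - 7) / ((n+1)(n+2)) * a_n; check: a_0 = 1, a_1 = 1, a_2 = -7/2, a_3 = -5/6, a_4 = -7/8, a_5 = -17/24


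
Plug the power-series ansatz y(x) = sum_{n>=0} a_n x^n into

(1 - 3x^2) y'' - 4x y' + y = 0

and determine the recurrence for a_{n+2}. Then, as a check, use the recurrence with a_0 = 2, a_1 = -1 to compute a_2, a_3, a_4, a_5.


Substitute y = sum_n a_n x^n.
(1 - 3 x^2) y'' contributes (n+2)(n+1) a_{n+2} - 3 n(n-1) a_n at x^n.
-4 x y'(x) contributes -4 n a_n at x^n.
y(x) contributes 1 a_n at x^n.
Matching x^n: (n+2)(n+1) a_{n+2} + (-3 n(n-1) - 4 n + 1) a_n = 0.
Thus a_{n+2} = (3 n(n-1) + 4 n - 1) / ((n+1)(n+2)) * a_n.

Check with a_0 = 2, a_1 = -1 (apply the recurrence for n = 0, 1, 2, 3): a_0 = 2, a_1 = -1, a_2 = -1, a_3 = -1/2, a_4 = -13/12, a_5 = -29/40.

a_(n+2) = (3 n(n-1) + 4 n - 1) / ((n+1)(n+2)) * a_n; check: a_0 = 2, a_1 = -1, a_2 = -1, a_3 = -1/2, a_4 = -13/12, a_5 = -29/40


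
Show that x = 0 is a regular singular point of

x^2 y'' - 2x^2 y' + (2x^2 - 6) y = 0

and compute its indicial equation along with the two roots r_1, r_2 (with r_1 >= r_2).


Divide by x^2 to reach normal form y'' + P_1(x) y' + P_2(x) y = 0 with P_1(x) = -2 and P_2(x) = 2 - 6/x^2.
x = 0 is a singular point because the y-coefficient 2 - 6/x^2 has a pole at x = 0.
It is a regular singular point because x P_1(x) = p(x) = -2x and x^2 P_2(x) = q(x) = 2x^2 - 6 are polynomials, hence analytic at x = 0.
p(0) = 0,  q(0) = -6.
Indicial equation: r(r-1) + p(0) r + q(0) = 0, i.e. r^2 + (p(0) - 1) r + q(0) = 0, i.e. r^2 - 1 r - 6 = 0.
Discriminant: (-1)^2 - 4(-6) = 25, so r = (1 ± 5)/2.
Solving: r_1 = 3, r_2 = -2.

indicial: r^2 - 1 r - 6 = 0; roots r_1 = 3, r_2 = -2


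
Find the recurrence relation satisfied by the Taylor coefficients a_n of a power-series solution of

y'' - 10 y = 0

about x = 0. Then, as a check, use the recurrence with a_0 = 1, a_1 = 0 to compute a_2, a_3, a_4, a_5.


Substitute y = sum_n a_n x^n into y'' + (const) y = 0.
y''(x) = sum_{n>=0} (n+2)(n+1) a_{n+2} x^n.
The ODE becomes sum_n [(n+2)(n+1) a_{n+2} - 10 a_n] x^n = 0.
Setting each coefficient to zero gives the recurrence:
  (n+2)(n+1) a_{n+2} - 10 a_n = 0,
  a_{n+2} = 10 / ((n+1)(n+2)) a_n.

Check with a_0 = 1, a_1 = 0 (apply the recurrence for n = 0, 1, 2, 3): a_0 = 1, a_1 = 0, a_2 = 5, a_3 = 0, a_4 = 25/6, a_5 = 0.

a_{n+2} = 10/((n+1)(n+2)) * a_n; check: a_0 = 1, a_1 = 0, a_2 = 5, a_3 = 0, a_4 = 25/6, a_5 = 0


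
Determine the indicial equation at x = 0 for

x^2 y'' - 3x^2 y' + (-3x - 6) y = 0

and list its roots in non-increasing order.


Divide by x^2 to reach normal form y'' + P_1(x) y' + P_2(x) y = 0 with P_1(x) = -3 and P_2(x) = -3/x - 6/x^2.
x = 0 is a singular point because the y-coefficient -3/x - 6/x^2 has a pole at x = 0.
It is a regular singular point because x P_1(x) = p(x) = -3x and x^2 P_2(x) = q(x) = -3x - 6 are polynomials, hence analytic at x = 0.
p(0) = 0,  q(0) = -6.
Indicial equation: r(r-1) + p(0) r + q(0) = 0, i.e. r^2 + (p(0) - 1) r + q(0) = 0, i.e. r^2 - 1 r - 6 = 0.
Discriminant: (-1)^2 - 4(-6) = 25, so r = (1 ± 5)/2.
Solving: r_1 = 3, r_2 = -2.

indicial: r^2 - 1 r - 6 = 0; roots r_1 = 3, r_2 = -2


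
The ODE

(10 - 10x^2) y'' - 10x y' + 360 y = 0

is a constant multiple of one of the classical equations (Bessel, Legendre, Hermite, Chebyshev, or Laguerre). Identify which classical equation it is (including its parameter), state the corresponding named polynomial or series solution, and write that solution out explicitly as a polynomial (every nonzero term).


All three coefficients share the factor 10; dividing through by 10 gives  (1 - x^2) y'' - x y' + 36 y = 0.
This matches the Chebyshev equation (1 - x^2) y'' - x y' + n^2 y = 0 (note the -x y' term, not -2x y') with n^2 = 36, so n = 6; the polynomial solution is T_6(x).
With y = sum_k a_k x^k, matching x^k gives (k+2)(k+1) a_{k+2} = (k^2 - n^2) a_k = (k - 6)(k + 6) a_k. The right side vanishes at k = 6, so the series with the parity of 6 terminates at degree 6.
Standard normalization: leading coefficient of T_n is 2^(n-1), so a_6 = 2^5 = 32. Work downward with a_k = (k+1)(k+2) a_{k+2} / ((k - 6)(k + 6)):
  a_4 = (5)(6)(32) / ((4 - 6)(4 + 6)) = 960/(-20) = -48
  a_2 = (3)(4)(-48) / ((2 - 6)(2 + 6)) = -576/(-32) = 18
  a_0 = (1)(2)(18) / ((0 - 6)(0 + 6)) = 36/(-36) = -1
Hence T_6(x) = 32 x^6 - 48 x^4 + 18 x^2 - 1.

T_6(x); series = 32 x^6 - 48 x^4 + 18 x^2 - 1


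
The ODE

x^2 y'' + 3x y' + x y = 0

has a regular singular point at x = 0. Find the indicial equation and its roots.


Divide by x^2 to reach normal form y'' + P_1(x) y' + P_2(x) y = 0 with P_1(x) = 3/x and P_2(x) = 1/x.
x = 0 is a singular point because the y'-coefficient 3/x has a pole at x = 0 and the y-coefficient 1/x has a pole at x = 0.
It is a regular singular point because x P_1(x) = p(x) = 3 and x^2 P_2(x) = q(x) = x are polynomials, hence analytic at x = 0.
p(0) = 3,  q(0) = 0.
Indicial equation: r(r-1) + p(0) r + q(0) = 0, i.e. r^2 + (p(0) - 1) r + q(0) = 0, i.e. r^2 + 2 r = 0.
Discriminant: (2)^2 - 4(0) = 4, so r = (-2 ± 2)/2.
Solving: r_1 = 0, r_2 = -2.

indicial: r^2 + 2 r = 0; roots r_1 = 0, r_2 = -2


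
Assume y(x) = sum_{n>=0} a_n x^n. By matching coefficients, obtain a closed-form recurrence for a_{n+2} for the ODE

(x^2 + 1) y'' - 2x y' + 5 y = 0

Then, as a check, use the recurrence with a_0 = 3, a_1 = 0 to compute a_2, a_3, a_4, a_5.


Substitute y = sum_n a_n x^n.
(1 + 1 x^2) y'' contributes (n+2)(n+1) a_{n+2} + n(n-1) a_n at x^n.
-2 x y'(x) contributes -2 n a_n at x^n.
5 y(x) contributes 5 a_n at x^n.
Matching x^n: (n+2)(n+1) a_{n+2} + (n(n-1) - 2 n + 5) a_n = 0.
Thus a_{n+2} = (-n(n-1) + 2 n - 5) / ((n+1)(n+2)) * a_n.

Check with a_0 = 3, a_1 = 0 (apply the recurrence for n = 0, 1, 2, 3): a_0 = 3, a_1 = 0, a_2 = -15/2, a_3 = 0, a_4 = 15/8, a_5 = 0.

a_(n+2) = (-n(n-1) + 2 n - 5) / ((n+1)(n+2)) * a_n; check: a_0 = 3, a_1 = 0, a_2 = -15/2, a_3 = 0, a_4 = 15/8, a_5 = 0


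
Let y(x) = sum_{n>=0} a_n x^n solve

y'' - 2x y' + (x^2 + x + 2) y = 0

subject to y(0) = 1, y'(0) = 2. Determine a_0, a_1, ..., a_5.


Ansatz: y(x) = sum_{n>=0} a_n x^n, so y'(x) = sum_{n>=1} n a_n x^(n-1) and y''(x) = sum_{n>=2} n(n-1) a_n x^(n-2).
Substitute into P(x) y'' + Q(x) y' + R(x) y = 0 with P(x) = 1, Q(x) = -2x, R(x) = x^2 + x + 2, and match powers of x.
Initial conditions: a_0 = 1, a_1 = 2.
Setting the coefficient of each power of x to zero and solving order by order (substituting the coefficients already found):
  x^0: 2 a_2 + 2 a_0 = 0  ->  2 a_2 = -2 a_0 = -2  ->  a_2 = -1
  x^1: 6 a_3 + a_0 = 0  ->  6 a_3 = -a_0 = -1  ->  a_3 = -1/6
  x^2: 12 a_4 - 2 a_2 + a_1 + a_0 = 0  ->  12 a_4 = 2 a_2 - a_1 - a_0 = -5  ->  a_4 = -5/12
  x^3: 20 a_5 - 4 a_3 + a_2 + a_1 = 0  ->  20 a_5 = 4 a_3 - a_2 - a_1 = -5/3  ->  a_5 = -1/12
Truncated series: y(x) = 1 + 2 x - x^2 - (1/6) x^3 - (5/12) x^4 - (1/12) x^5 + O(x^6).

a_0 = 1; a_1 = 2; a_2 = -1; a_3 = -1/6; a_4 = -5/12; a_5 = -1/12


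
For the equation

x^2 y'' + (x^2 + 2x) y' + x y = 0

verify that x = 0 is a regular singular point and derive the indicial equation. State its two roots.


Divide by x^2 to reach normal form y'' + P_1(x) y' + P_2(x) y = 0 with P_1(x) = 1 + 2/x and P_2(x) = 1/x.
x = 0 is a singular point because the y'-coefficient 1 + 2/x has a pole at x = 0 and the y-coefficient 1/x has a pole at x = 0.
It is a regular singular point because x P_1(x) = p(x) = x + 2 and x^2 P_2(x) = q(x) = x are polynomials, hence analytic at x = 0.
p(0) = 2,  q(0) = 0.
Indicial equation: r(r-1) + p(0) r + q(0) = 0, i.e. r^2 + (p(0) - 1) r + q(0) = 0, i.e. r^2 + 1 r = 0.
Discriminant: (1)^2 - 4(0) = 1, so r = (-1 ± 1)/2.
Solving: r_1 = 0, r_2 = -1.

indicial: r^2 + 1 r = 0; roots r_1 = 0, r_2 = -1


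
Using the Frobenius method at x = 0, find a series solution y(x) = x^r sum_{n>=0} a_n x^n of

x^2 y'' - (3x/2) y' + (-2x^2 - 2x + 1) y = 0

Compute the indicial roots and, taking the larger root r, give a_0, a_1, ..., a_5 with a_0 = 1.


Write in Frobenius form y'' + (p(x)/x) y' + (q(x)/x^2) y = 0:
  p(x) = -3/2,  q(x) = -2x^2 - 2x + 1.
Indicial equation: r(r-1) + (-3/2) r + (1) = 0 -> roots r_1 = 2, r_2 = 1/2.
Take r = r_1 = 2. Let y(x) = x^r sum_{n>=0} a_n x^n with a_0 = 1.
Substitute y = x^r sum a_n x^n and match x^{r+n}. The recurrence is
  D(n) a_n - 2 a_{n-1} - 2 a_{n-2} = 0,  where D(n) = (r+n)(r+n-1) + (-3/2)(r+n) + (1).
  a_n = [2 a_{n-1} + 2 a_{n-2}] / D(n).
Since the indicial polynomial factors as (r - r_1)(r - r_2), D(n) = (r_1 + n - r_1)(r_1 + n - r_2) = n(n + 3/2).
Evaluating step by step (a_0 = 1):
  n = 1: D(1) = 1(1 + 3/2) = 5/2; numerator = 2(1) = 2; a_1 = (2)/(5/2) = 4/5
  n = 2: D(2) = 2(2 + 3/2) = 7; numerator = 2(4/5) + 2(1) = 18/5; a_2 = (18/5)/(7) = 18/35
  n = 3: D(3) = 3(3 + 3/2) = 27/2; numerator = 2(18/35) + 2(4/5) = 92/35; a_3 = (92/35)/(27/2) = 184/945
  n = 4: D(4) = 4(4 + 3/2) = 22; numerator = 2(184/945) + 2(18/35) = 268/189; a_4 = (268/189)/(22) = 134/2079
  n = 5: D(5) = 5(5 + 3/2) = 65/2; numerator = 2(134/2079) + 2(184/945) = 1796/3465; a_5 = (1796/3465)/(65/2) = 3592/225225

r = 2; a_0 = 1; a_1 = 4/5; a_2 = 18/35; a_3 = 184/945; a_4 = 134/2079; a_5 = 3592/225225


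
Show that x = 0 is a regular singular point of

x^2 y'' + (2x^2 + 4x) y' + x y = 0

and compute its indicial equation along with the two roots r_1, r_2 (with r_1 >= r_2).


Divide by x^2 to reach normal form y'' + P_1(x) y' + P_2(x) y = 0 with P_1(x) = 2 + 4/x and P_2(x) = 1/x.
x = 0 is a singular point because the y'-coefficient 2 + 4/x has a pole at x = 0 and the y-coefficient 1/x has a pole at x = 0.
It is a regular singular point because x P_1(x) = p(x) = 2x + 4 and x^2 P_2(x) = q(x) = x are polynomials, hence analytic at x = 0.
p(0) = 4,  q(0) = 0.
Indicial equation: r(r-1) + p(0) r + q(0) = 0, i.e. r^2 + (p(0) - 1) r + q(0) = 0, i.e. r^2 + 3 r = 0.
Discriminant: (3)^2 - 4(0) = 9, so r = (-3 ± 3)/2.
Solving: r_1 = 0, r_2 = -3.

indicial: r^2 + 3 r = 0; roots r_1 = 0, r_2 = -3


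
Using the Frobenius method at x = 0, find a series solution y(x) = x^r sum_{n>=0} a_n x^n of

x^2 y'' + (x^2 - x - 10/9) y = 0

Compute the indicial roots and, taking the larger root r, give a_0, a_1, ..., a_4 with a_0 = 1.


Write in Frobenius form y'' + (p(x)/x) y' + (q(x)/x^2) y = 0:
  p(x) = 0,  q(x) = x^2 - x - 10/9.
Indicial equation: r(r-1) + (0) r + (-10/9) = 0 -> roots r_1 = 5/3, r_2 = -2/3.
Take r = r_1 = 5/3. Let y(x) = x^r sum_{n>=0} a_n x^n with a_0 = 1.
Substitute y = x^r sum a_n x^n and match x^{r+n}. The recurrence is
  D(n) a_n - 1 a_{n-1} + 1 a_{n-2} = 0,  where D(n) = (r+n)(r+n-1) + (0)(r+n) + (-10/9).
  a_n = [1 a_{n-1} - 1 a_{n-2}] / D(n).
Since the indicial polynomial factors as (r - r_1)(r - r_2), D(n) = (r_1 + n - r_1)(r_1 + n - r_2) = n(n + 7/3).
Evaluating step by step (a_0 = 1):
  n = 1: D(1) = 1(1 + 7/3) = 10/3; numerator = 1(1) = 1; a_1 = (1)/(10/3) = 3/10
  n = 2: D(2) = 2(2 + 7/3) = 26/3; numerator = 1(3/10) - 1(1) = -7/10; a_2 = (-7/10)/(26/3) = -21/260
  n = 3: D(3) = 3(3 + 7/3) = 16; numerator = 1(-21/260) - 1(3/10) = -99/260; a_3 = (-99/260)/(16) = -99/4160
  n = 4: D(4) = 4(4 + 7/3) = 76/3; numerator = 1(-99/4160) - 1(-21/260) = 237/4160; a_4 = (237/4160)/(76/3) = 711/316160

r = 5/3; a_0 = 1; a_1 = 3/10; a_2 = -21/260; a_3 = -99/4160; a_4 = 711/316160


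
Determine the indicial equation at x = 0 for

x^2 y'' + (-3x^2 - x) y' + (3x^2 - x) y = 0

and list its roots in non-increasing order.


Divide by x^2 to reach normal form y'' + P_1(x) y' + P_2(x) y = 0 with P_1(x) = -3 - 1/x and P_2(x) = 3 - 1/x.
x = 0 is a singular point because the y'-coefficient -3 - 1/x has a pole at x = 0 and the y-coefficient 3 - 1/x has a pole at x = 0.
It is a regular singular point because x P_1(x) = p(x) = -3x - 1 and x^2 P_2(x) = q(x) = 3x^2 - x are polynomials, hence analytic at x = 0.
p(0) = -1,  q(0) = 0.
Indicial equation: r(r-1) + p(0) r + q(0) = 0, i.e. r^2 + (p(0) - 1) r + q(0) = 0, i.e. r^2 - 2 r = 0.
Discriminant: (-2)^2 - 4(0) = 4, so r = (2 ± 2)/2.
Solving: r_1 = 2, r_2 = 0.

indicial: r^2 - 2 r = 0; roots r_1 = 2, r_2 = 0


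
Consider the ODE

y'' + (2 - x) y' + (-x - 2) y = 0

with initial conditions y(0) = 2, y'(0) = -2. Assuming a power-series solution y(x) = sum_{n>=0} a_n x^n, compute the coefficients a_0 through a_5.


Ansatz: y(x) = sum_{n>=0} a_n x^n, so y'(x) = sum_{n>=1} n a_n x^(n-1) and y''(x) = sum_{n>=2} n(n-1) a_n x^(n-2).
Substitute into P(x) y'' + Q(x) y' + R(x) y = 0 with P(x) = 1, Q(x) = 2 - x, R(x) = -x - 2, and match powers of x.
Initial conditions: a_0 = 2, a_1 = -2.
Setting the coefficient of each power of x to zero and solving order by order (substituting the coefficients already found):
  x^0: 2 a_2 + 2 a_1 - 2 a_0 = 0  ->  2 a_2 = -2 a_1 + 2 a_0 = 8  ->  a_2 = 4
  x^1: 6 a_3 + 4 a_2 - 3 a_1 - a_0 = 0  ->  6 a_3 = -4 a_2 + 3 a_1 + a_0 = -20  ->  a_3 = -10/3
  x^2: 12 a_4 + 6 a_3 - 4 a_2 - a_1 = 0  ->  12 a_4 = -6 a_3 + 4 a_2 + a_1 = 34  ->  a_4 = 17/6
  x^3: 20 a_5 + 8 a_4 - 5 a_3 - a_2 = 0  ->  20 a_5 = -8 a_4 + 5 a_3 + a_2 = -106/3  ->  a_5 = -53/30
Truncated series: y(x) = 2 - 2 x + 4 x^2 - (10/3) x^3 + (17/6) x^4 - (53/30) x^5 + O(x^6).

a_0 = 2; a_1 = -2; a_2 = 4; a_3 = -10/3; a_4 = 17/6; a_5 = -53/30
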